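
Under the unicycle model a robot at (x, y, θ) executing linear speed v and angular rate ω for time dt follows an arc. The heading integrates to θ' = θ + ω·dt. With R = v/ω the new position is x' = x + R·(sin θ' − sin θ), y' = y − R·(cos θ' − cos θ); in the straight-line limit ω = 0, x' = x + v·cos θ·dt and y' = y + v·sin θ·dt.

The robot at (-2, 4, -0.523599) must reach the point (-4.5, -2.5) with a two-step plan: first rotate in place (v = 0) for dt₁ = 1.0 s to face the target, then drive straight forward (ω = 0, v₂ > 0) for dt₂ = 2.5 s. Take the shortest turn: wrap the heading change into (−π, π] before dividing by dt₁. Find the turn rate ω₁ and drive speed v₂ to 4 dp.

heading to target = atan2(-2.5−4, -4.5−-2) = -1.9380
Δθ = wrap(-1.9380 − -0.5236) = -1.4144; ω₁ = Δθ/dt₁ = -1.4144
distance = √((-4.5−-2)² + (-2.5−4)²) = 6.9642; v₂ = distance/dt₂ = 2.7857

ω₁ = -1.4144, v₂ = 2.7857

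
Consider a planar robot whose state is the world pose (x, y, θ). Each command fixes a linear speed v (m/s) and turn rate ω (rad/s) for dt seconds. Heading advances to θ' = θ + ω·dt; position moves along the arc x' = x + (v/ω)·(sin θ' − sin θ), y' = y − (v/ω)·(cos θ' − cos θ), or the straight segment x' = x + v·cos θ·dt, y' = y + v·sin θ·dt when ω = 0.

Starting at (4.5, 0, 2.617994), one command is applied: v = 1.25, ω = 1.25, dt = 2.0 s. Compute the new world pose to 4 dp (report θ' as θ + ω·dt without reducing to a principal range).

(3.0811, -1.2606, 5.1180)

θ' = 2.6180 + 1.25·2.0 = 5.1180
R = v/ω = 1.25/1.25 = 1.0000
x' = 4.5 + 1.0000·(sin 5.1180 − sin 2.6180) = 3.0811
y' = 0 − 1.0000·(cos 5.1180 − cos 2.6180) = -1.2606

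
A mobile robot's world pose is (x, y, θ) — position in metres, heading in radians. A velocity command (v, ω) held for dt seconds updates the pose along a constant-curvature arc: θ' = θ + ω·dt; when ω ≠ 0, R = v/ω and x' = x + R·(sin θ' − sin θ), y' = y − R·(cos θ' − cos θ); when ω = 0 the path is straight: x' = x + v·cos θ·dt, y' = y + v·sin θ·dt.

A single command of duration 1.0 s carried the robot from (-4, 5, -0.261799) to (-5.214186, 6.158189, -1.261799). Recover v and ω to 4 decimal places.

Δθ = -1.261799 − -0.261799 = -1.000000
ω = Δθ/dt = -1.000000/1.0 = -1.0000
R = Δx/(sin θ' − sin θ) = 1.7500
v = R·ω = 1.7500·-1.0000 = -1.7500

v = -1.7500, ω = -1.0000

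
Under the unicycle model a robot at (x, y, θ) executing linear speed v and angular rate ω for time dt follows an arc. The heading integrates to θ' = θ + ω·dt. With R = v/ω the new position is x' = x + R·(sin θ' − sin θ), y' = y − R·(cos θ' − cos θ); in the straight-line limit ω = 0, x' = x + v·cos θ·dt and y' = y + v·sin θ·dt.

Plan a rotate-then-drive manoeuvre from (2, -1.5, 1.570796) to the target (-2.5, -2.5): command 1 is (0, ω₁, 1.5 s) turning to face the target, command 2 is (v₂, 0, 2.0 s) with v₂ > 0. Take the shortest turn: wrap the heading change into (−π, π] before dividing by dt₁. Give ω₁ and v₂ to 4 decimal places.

heading to target = atan2(-2.5−-1.5, -2.5−2) = -2.9229
Δθ = wrap(-2.9229 − 1.5708) = 1.7895; ω₁ = Δθ/dt₁ = 1.1930
distance = √((-2.5−2)² + (-2.5−-1.5)²) = 4.6098; v₂ = distance/dt₂ = 2.3049

ω₁ = 1.1930, v₂ = 2.3049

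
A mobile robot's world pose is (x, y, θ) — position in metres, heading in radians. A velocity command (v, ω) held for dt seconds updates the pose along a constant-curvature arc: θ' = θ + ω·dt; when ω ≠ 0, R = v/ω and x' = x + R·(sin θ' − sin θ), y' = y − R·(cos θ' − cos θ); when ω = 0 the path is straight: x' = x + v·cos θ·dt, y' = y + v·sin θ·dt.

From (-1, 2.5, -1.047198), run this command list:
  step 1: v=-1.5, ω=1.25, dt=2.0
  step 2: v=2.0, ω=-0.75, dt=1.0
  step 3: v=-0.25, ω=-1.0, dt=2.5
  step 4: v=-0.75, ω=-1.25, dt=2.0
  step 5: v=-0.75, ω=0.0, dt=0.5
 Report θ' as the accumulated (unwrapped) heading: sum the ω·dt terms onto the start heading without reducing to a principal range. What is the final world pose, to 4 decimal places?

step 1: θ'=1.4528 (R=-1.2000) → pose (-3.2309, 2.0413, 1.4528)
step 2: θ'=0.7028 (R=-2.6667) → pose (-2.3064, 3.7621, 0.7028)
step 3: θ'=-1.7972 (R=0.2500) → pose (-2.7116, 4.0090, -1.7972)
step 4: θ'=-4.2972 (R=0.6000) → pose (-1.5779, 4.1163, -4.2972)
step 5: θ'=-4.2972 (straight) → pose (-1.4266, 3.7732, -4.2972)

(-1.4266, 3.7732, -4.2972)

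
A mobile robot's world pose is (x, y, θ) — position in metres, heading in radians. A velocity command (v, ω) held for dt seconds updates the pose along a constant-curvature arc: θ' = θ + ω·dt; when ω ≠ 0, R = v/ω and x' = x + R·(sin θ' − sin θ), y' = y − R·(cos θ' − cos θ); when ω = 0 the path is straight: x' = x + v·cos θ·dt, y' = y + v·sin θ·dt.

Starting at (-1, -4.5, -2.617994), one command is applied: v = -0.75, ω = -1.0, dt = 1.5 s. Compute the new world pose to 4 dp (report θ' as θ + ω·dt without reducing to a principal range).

θ' = -2.6180 + -1.0·1.5 = -4.1180
R = v/ω = -0.75/-1.0 = 0.7500
x' = -1 + 0.7500·(sin -4.1180 − sin -2.6180) = -0.0036
y' = -4.5 − 0.7500·(cos -4.1180 − cos -2.6180) = -4.7295

(-0.0036, -4.7295, -4.1180)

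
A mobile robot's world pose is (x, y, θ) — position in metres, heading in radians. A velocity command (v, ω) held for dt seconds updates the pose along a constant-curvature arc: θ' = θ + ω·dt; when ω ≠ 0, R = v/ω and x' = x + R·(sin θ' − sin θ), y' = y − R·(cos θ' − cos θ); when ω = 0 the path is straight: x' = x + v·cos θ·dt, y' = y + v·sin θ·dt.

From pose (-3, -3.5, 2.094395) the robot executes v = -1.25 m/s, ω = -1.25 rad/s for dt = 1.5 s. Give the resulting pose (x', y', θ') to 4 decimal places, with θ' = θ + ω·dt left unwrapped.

θ' = 2.0944 + -1.25·1.5 = 0.2194
R = v/ω = -1.25/-1.25 = 1.0000
x' = -3 + 1.0000·(sin 0.2194 − sin 2.0944) = -3.6484
y' = -3.5 − 1.0000·(cos 0.2194 − cos 2.0944) = -4.9760

(-3.6484, -4.9760, 0.2194)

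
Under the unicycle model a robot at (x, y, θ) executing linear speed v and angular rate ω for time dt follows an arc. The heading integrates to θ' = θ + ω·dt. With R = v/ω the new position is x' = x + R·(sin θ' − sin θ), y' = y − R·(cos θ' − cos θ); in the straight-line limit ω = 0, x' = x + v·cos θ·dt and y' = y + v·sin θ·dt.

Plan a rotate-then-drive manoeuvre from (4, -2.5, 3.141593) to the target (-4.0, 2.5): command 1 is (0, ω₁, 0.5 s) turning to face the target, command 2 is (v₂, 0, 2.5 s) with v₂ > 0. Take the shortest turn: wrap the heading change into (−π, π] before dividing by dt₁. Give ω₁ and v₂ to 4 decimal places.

heading to target = atan2(2.5−-2.5, -4−4) = 2.5830
Δθ = wrap(2.5830 − 3.1416) = -0.5586; ω₁ = Δθ/dt₁ = -1.1172
distance = √((-4−4)² + (2.5−-2.5)²) = 9.4340; v₂ = distance/dt₂ = 3.7736

ω₁ = -1.1172, v₂ = 3.7736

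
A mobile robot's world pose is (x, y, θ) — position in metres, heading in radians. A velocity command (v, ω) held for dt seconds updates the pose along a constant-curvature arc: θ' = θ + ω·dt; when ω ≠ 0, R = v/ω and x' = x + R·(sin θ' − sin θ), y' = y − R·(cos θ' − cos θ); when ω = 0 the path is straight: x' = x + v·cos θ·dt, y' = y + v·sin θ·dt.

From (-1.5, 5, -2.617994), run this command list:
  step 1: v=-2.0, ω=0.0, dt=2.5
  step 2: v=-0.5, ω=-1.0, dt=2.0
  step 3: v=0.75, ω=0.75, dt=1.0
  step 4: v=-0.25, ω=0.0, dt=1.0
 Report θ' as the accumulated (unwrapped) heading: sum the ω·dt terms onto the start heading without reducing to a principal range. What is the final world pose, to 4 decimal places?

(3.4334, 7.6014, -3.8680)

step 1: θ'=-2.6180 (straight) → pose (2.8301, 7.5000, -2.6180)
step 2: θ'=-4.6180 (R=0.5000) → pose (3.5779, 7.1141, -4.6180)
step 3: θ'=-3.8680 (R=1.0000) → pose (3.2465, 7.7674, -3.8680)
step 4: θ'=-3.8680 (straight) → pose (3.4334, 7.6014, -3.8680)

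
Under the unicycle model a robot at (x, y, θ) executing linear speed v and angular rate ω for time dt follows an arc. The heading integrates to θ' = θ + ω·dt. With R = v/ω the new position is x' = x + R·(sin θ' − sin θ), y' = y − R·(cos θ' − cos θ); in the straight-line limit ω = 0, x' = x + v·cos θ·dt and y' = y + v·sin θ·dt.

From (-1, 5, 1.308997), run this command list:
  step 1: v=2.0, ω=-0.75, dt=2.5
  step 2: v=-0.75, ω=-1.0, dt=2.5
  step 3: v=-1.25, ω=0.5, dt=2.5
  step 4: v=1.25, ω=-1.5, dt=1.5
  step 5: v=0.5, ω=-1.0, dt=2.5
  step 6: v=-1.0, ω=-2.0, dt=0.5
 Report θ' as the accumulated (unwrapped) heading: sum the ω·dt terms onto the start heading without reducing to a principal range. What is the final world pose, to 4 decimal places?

step 1: θ'=-0.5660 (R=-2.6667) → pose (3.0058, 6.5606, -0.5660)
step 2: θ'=-3.0660 (R=0.7500) → pose (3.3514, 7.9415, -3.0660)
step 3: θ'=-1.8160 (R=-2.5000) → pose (5.5878, 9.8275, -1.8160)
step 4: θ'=-4.0660 (R=-0.8333) → pose (4.1142, 9.5279, -4.0660)
step 5: θ'=-6.5660 (R=-0.5000) → pose (4.6529, 10.3092, -6.5660)
step 6: θ'=-7.5660 (R=0.5000) → pose (4.3130, 10.6473, -7.5660)

(4.3130, 10.6473, -7.5660)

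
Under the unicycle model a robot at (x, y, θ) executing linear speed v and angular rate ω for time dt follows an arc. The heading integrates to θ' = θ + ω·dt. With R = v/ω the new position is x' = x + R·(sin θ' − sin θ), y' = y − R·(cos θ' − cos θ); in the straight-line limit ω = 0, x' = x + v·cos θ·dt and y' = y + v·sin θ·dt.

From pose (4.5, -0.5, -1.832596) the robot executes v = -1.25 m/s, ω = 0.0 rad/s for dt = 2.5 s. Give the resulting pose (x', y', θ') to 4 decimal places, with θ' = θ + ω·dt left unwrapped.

(5.3088, 2.5185, -1.8326)

θ' = -1.8326 + 0.0·2.5 = -1.8326
ω = 0 → straight: x' = 4.5 + -1.25·cos(-1.8326)·2.5 = 5.3088
y' = -0.5 + -1.25·sin(-1.8326)·2.5 = 2.5185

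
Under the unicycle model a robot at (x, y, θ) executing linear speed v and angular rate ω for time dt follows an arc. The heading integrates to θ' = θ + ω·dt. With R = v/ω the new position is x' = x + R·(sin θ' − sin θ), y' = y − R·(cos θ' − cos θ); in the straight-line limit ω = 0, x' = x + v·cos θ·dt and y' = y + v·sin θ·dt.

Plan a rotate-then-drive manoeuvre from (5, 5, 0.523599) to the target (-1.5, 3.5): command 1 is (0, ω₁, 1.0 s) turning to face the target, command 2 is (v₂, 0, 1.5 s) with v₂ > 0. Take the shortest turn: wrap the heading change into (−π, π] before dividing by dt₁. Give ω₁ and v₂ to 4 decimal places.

heading to target = atan2(3.5−5, -1.5−5) = -2.9148
Δθ = wrap(-2.9148 − 0.5236) = 2.8448; ω₁ = Δθ/dt₁ = 2.8448
distance = √((-1.5−5)² + (3.5−5)²) = 6.6708; v₂ = distance/dt₂ = 4.4472

ω₁ = 2.8448, v₂ = 4.4472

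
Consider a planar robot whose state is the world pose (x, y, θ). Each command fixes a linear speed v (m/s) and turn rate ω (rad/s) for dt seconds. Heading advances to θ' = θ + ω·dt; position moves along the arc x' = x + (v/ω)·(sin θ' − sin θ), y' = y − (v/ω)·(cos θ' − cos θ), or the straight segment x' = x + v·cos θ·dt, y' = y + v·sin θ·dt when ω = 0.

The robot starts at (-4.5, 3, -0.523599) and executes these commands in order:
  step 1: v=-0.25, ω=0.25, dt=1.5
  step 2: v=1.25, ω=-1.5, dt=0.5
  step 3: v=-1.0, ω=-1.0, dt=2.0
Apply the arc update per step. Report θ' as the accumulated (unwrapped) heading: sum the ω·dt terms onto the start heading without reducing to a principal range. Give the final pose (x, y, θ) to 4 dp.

step 1: θ'=-0.1486 (R=-1.0000) → pose (-4.8519, 3.1230, -0.1486)
step 2: θ'=-0.8986 (R=-0.8333) → pose (-4.3233, 2.8177, -0.8986)
step 3: θ'=-2.8986 (R=1.0000) → pose (-3.7814, 4.4111, -2.8986)

(-3.7814, 4.4111, -2.8986)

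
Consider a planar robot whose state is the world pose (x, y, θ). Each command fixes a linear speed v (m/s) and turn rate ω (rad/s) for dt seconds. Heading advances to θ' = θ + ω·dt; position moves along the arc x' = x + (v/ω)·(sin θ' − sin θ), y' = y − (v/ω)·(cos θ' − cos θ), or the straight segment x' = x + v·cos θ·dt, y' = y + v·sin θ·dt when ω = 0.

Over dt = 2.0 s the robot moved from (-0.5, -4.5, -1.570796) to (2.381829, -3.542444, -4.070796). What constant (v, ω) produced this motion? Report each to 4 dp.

v = -2.0000, ω = -1.2500

Δθ = -4.070796 − -1.570796 = -2.500000
ω = Δθ/dt = -2.500000/2.0 = -1.2500
R = Δx/(sin θ' − sin θ) = 1.6000
v = R·ω = 1.6000·-1.2500 = -2.0000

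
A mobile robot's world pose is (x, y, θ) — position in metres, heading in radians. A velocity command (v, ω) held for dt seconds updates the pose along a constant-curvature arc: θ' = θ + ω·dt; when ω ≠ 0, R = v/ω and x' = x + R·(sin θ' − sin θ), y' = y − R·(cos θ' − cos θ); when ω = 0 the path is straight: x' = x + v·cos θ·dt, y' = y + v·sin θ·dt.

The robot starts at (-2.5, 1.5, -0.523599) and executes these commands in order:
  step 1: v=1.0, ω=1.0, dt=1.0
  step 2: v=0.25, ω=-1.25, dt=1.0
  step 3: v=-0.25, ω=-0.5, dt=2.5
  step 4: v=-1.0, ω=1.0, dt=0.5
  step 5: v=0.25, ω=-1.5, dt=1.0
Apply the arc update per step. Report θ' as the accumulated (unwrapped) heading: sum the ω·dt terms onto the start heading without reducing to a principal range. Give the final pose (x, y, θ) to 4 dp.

step 1: θ'=0.4764 (R=1.0000) → pose (-1.5414, 1.4774, 0.4764)
step 2: θ'=-0.7736 (R=-0.2000) → pose (-1.3100, 1.4427, -0.7736)
step 3: θ'=-2.0236 (R=0.5000) → pose (-1.4102, 2.0192, -2.0236)
step 4: θ'=-1.5236 (R=-1.0000) → pose (-1.3105, 2.5038, -1.5236)
step 5: θ'=-3.0236 (R=-0.1667) → pose (-1.4574, 2.3305, -3.0236)

(-1.4574, 2.3305, -3.0236)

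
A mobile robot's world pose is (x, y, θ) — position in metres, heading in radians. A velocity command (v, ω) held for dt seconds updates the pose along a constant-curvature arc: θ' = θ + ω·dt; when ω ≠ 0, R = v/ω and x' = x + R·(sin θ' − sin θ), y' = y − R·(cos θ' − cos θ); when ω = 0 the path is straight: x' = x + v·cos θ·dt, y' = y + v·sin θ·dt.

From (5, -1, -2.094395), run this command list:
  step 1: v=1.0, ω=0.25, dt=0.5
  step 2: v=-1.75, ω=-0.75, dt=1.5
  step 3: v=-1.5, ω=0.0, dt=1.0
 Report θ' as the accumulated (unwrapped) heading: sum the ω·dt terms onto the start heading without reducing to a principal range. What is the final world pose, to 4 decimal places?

(8.3163, 0.0484, -3.0944)

step 1: θ'=-1.9694 (R=4.0000) → pose (4.7777, -1.4475, -1.9694)
step 2: θ'=-3.0944 (R=2.3333) → pose (6.8180, -0.0224, -3.0944)
step 3: θ'=-3.0944 (straight) → pose (8.3163, 0.0484, -3.0944)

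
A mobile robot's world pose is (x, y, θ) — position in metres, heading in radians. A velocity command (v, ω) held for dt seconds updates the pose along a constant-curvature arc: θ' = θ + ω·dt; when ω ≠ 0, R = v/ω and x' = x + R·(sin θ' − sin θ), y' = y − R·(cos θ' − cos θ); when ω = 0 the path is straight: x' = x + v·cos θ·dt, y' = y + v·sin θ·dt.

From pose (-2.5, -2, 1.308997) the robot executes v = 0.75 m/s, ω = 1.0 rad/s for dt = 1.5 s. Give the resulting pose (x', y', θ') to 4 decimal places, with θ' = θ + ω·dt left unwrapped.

θ' = 1.3090 + 1.0·1.5 = 2.8090
R = v/ω = 0.75/1.0 = 0.7500
x' = -2.5 + 0.7500·(sin 2.8090 − sin 1.3090) = -2.9796
y' = -2 − 0.7500·(cos 2.8090 − cos 1.3090) = -1.0970

(-2.9796, -1.0970, 2.8090)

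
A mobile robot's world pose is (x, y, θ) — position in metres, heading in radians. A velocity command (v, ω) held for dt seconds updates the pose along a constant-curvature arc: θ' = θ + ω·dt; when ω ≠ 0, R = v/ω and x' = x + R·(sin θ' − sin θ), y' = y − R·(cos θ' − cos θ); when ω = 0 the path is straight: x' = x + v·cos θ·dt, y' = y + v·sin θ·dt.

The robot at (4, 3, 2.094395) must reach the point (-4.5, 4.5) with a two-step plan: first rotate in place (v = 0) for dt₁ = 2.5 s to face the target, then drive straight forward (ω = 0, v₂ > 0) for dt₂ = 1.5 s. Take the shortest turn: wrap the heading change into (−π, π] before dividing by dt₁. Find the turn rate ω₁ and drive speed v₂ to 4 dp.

heading to target = atan2(4.5−3, -4.5−4) = 2.9669
Δθ = wrap(2.9669 − 2.0944) = 0.8725; ω₁ = Δθ/dt₁ = 0.3490
distance = √((-4.5−4)² + (4.5−3)²) = 8.6313; v₂ = distance/dt₂ = 5.7542

ω₁ = 0.3490, v₂ = 5.7542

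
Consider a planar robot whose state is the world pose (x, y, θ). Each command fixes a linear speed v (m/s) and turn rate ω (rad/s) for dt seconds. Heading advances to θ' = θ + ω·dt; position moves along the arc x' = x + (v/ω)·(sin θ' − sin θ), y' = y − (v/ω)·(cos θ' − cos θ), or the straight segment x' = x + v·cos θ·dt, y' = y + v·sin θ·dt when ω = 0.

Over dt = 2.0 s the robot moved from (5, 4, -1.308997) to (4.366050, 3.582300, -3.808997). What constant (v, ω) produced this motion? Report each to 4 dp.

v = 0.5000, ω = -1.2500

Δθ = -3.808997 − -1.308997 = -2.500000
ω = Δθ/dt = -2.500000/2.0 = -1.2500
R = Δx/(sin θ' − sin θ) = -0.4000
v = R·ω = -0.4000·-1.2500 = 0.5000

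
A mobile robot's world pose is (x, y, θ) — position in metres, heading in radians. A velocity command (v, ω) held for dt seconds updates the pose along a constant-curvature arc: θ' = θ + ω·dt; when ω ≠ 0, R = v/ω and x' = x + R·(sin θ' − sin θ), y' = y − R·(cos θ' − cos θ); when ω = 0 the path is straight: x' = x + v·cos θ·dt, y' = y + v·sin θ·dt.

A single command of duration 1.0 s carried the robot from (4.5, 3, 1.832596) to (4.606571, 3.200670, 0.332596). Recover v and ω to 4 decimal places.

Δθ = 0.332596 − 1.832596 = -1.500000
ω = Δθ/dt = -1.500000/1.0 = -1.5000
R = −Δy/(cos θ' − cos θ) = -0.1667
v = R·ω = -0.1667·-1.5000 = 0.2500

v = 0.2500, ω = -1.5000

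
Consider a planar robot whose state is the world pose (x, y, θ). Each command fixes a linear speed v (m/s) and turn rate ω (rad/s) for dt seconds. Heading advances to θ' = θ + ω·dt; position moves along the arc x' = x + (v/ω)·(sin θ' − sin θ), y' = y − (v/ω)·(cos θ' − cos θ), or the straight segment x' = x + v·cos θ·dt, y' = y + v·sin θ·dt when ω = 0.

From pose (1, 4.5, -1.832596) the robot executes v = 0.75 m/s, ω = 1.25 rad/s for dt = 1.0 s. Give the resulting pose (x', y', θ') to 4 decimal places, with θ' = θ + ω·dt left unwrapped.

θ' = -1.8326 + 1.25·1.0 = -0.5826
R = v/ω = 0.75/1.25 = 0.6000
x' = 1 + 0.6000·(sin -0.5826 − sin -1.8326) = 1.2494
y' = 4.5 − 0.6000·(cos -0.5826 − cos -1.8326) = 3.8437

(1.2494, 3.8437, -0.5826)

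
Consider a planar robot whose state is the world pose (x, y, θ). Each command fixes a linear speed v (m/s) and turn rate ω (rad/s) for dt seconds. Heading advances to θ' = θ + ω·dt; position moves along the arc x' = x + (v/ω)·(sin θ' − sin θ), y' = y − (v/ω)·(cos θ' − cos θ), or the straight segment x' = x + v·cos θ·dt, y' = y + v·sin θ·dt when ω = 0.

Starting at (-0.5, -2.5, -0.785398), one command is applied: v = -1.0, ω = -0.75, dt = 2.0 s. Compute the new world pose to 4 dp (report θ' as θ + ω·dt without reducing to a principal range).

θ' = -0.7854 + -0.75·2.0 = -2.2854
R = v/ω = -1.0/-0.75 = 1.3333
x' = -0.5 + 1.3333·(sin -2.2854 − sin -0.7854) = -0.5643
y' = -2.5 − 1.3333·(cos -2.2854 − cos -0.7854) = -0.6834

(-0.5643, -0.6834, -2.2854)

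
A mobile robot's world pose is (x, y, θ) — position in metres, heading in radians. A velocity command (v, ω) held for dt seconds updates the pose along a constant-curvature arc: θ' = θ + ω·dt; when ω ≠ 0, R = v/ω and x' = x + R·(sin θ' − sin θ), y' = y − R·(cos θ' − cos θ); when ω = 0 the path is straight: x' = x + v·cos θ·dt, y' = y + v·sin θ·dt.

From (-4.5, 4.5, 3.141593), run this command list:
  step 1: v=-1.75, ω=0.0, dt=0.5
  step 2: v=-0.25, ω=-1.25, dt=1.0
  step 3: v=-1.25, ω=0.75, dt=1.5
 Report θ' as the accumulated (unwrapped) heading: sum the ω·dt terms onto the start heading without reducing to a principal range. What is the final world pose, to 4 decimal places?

step 1: θ'=3.1416 (straight) → pose (-3.6250, 4.5000, 3.1416)
step 2: θ'=1.8916 (R=0.2000) → pose (-3.4352, 4.3631, 1.8916)
step 3: θ'=3.0166 (R=-1.6667) → pose (-2.0614, 3.2349, 3.0166)

(-2.0614, 3.2349, 3.0166)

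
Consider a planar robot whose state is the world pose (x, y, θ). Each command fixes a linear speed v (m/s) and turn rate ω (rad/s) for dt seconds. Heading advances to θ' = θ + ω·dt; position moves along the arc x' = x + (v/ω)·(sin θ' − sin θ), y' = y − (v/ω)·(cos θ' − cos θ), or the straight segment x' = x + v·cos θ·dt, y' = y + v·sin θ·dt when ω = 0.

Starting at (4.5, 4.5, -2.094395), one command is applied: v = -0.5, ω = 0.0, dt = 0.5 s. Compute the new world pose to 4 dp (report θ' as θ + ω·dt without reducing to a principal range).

(4.6250, 4.7165, -2.0944)

θ' = -2.0944 + 0.0·0.5 = -2.0944
ω = 0 → straight: x' = 4.5 + -0.5·cos(-2.0944)·0.5 = 4.6250
y' = 4.5 + -0.5·sin(-2.0944)·0.5 = 4.7165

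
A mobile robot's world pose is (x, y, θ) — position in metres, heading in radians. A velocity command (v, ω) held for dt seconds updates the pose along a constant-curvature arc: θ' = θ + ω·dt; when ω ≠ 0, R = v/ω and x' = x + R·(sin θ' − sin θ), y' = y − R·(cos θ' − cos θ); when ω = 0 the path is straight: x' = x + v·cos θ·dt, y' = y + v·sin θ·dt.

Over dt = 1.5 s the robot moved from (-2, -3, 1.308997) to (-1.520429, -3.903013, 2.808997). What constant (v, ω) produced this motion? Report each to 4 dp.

v = -0.7500, ω = 1.0000

Δθ = 2.808997 − 1.308997 = 1.500000
ω = Δθ/dt = 1.500000/1.5 = 1.0000
R = −Δy/(cos θ' − cos θ) = -0.7500
v = R·ω = -0.7500·1.0000 = -0.7500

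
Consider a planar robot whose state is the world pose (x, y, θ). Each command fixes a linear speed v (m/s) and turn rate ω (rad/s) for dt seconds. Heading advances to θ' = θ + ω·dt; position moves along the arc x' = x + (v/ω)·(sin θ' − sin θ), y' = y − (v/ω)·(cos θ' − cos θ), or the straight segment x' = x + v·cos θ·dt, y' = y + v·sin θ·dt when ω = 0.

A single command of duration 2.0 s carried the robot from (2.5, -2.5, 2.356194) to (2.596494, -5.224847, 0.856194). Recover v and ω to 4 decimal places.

v = -1.5000, ω = -0.7500

Δθ = 0.856194 − 2.356194 = -1.500000
ω = Δθ/dt = -1.500000/2.0 = -0.7500
R = −Δy/(cos θ' − cos θ) = 2.0000
v = R·ω = 2.0000·-0.7500 = -1.5000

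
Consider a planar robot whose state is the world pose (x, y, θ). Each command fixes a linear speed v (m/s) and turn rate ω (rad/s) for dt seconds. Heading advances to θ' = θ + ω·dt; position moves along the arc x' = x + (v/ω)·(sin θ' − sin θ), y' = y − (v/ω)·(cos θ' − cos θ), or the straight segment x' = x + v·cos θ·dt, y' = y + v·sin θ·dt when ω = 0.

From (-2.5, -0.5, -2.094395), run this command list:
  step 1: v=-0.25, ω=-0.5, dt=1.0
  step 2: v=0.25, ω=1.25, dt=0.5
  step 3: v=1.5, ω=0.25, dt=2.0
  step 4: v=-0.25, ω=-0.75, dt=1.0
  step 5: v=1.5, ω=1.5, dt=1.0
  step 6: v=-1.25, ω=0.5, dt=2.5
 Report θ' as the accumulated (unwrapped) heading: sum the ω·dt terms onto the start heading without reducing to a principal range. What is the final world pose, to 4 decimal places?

step 1: θ'=-2.5944 (R=0.5000) → pose (-2.3271, -0.3230, -2.5944)
step 2: θ'=-1.9694 (R=0.2000) → pose (-2.4074, -0.4162, -1.9694)
step 3: θ'=-1.4694 (R=6.0000) → pose (-2.8469, -3.3523, -1.4694)
step 4: θ'=-2.2194 (R=0.3333) → pose (-2.7810, -3.1172, -2.2194)
step 5: θ'=-0.7194 (R=1.0000) → pose (-2.6430, -4.4735, -0.7194)
step 6: θ'=0.5306 (R=-2.5000) → pose (-5.5554, -4.1977, 0.5306)

(-5.5554, -4.1977, 0.5306)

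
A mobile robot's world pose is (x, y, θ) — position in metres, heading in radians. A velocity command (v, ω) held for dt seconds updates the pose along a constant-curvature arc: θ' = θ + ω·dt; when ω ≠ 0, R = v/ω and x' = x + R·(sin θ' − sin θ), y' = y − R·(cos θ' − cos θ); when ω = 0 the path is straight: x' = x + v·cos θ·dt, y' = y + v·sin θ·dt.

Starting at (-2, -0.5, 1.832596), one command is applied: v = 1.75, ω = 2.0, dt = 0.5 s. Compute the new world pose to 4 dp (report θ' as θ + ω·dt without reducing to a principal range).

θ' = 1.8326 + 2.0·0.5 = 2.8326
R = v/ω = 1.75/2.0 = 0.8750
x' = -2 + 0.8750·(sin 2.8326 − sin 1.8326) = -2.5791
y' = -0.5 − 0.8750·(cos 2.8326 − cos 1.8326) = 0.1071

(-2.5791, 0.1071, 2.8326)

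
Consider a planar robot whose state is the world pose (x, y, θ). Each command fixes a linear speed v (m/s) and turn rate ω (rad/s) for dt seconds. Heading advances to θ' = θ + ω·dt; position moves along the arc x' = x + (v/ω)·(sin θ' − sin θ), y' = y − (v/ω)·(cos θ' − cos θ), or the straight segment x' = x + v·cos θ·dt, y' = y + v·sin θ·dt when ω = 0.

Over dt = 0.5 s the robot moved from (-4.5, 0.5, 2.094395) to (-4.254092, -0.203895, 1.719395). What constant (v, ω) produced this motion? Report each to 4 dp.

v = -1.5000, ω = -0.7500

Δθ = 1.719395 − 2.094395 = -0.375000
ω = Δθ/dt = -0.375000/0.5 = -0.7500
R = −Δy/(cos θ' − cos θ) = 2.0000
v = R·ω = 2.0000·-0.7500 = -1.5000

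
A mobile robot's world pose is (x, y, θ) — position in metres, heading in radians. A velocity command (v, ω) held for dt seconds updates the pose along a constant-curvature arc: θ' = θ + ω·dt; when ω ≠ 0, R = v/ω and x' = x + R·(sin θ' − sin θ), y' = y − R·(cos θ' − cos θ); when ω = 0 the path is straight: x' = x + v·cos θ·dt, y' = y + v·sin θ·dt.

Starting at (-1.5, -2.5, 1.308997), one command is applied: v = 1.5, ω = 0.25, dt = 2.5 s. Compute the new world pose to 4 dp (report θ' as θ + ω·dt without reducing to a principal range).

(-1.6870, 1.1845, 1.9340)

θ' = 1.3090 + 0.25·2.5 = 1.9340
R = v/ω = 1.5/0.25 = 6.0000
x' = -1.5 + 6.0000·(sin 1.9340 − sin 1.3090) = -1.6870
y' = -2.5 − 6.0000·(cos 1.9340 − cos 1.3090) = 1.1845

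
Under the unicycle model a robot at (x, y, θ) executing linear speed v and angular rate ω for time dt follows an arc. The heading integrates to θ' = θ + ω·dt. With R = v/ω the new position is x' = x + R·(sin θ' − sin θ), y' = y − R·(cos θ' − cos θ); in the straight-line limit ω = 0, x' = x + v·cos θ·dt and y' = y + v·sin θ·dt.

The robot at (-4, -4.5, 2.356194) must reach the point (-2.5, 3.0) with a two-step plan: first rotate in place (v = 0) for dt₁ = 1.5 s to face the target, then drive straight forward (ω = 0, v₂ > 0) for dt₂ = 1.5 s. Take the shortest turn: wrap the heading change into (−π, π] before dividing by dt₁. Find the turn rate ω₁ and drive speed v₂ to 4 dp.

ω₁ = -0.6552, v₂ = 5.0990

heading to target = atan2(3−-4.5, -2.5−-4) = 1.3734
Δθ = wrap(1.3734 − 2.3562) = -0.9828; ω₁ = Δθ/dt₁ = -0.6552
distance = √((-2.5−-4)² + (3−-4.5)²) = 7.6485; v₂ = distance/dt₂ = 5.0990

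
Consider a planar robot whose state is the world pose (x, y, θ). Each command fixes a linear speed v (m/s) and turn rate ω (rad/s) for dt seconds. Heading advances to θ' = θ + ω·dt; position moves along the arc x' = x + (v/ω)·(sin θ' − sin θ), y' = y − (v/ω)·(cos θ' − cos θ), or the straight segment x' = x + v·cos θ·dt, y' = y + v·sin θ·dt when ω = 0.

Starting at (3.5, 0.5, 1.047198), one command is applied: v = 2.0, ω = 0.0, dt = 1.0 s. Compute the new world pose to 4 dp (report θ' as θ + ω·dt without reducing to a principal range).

(4.5000, 2.2321, 1.0472)

θ' = 1.0472 + 0.0·1.0 = 1.0472
ω = 0 → straight: x' = 3.5 + 2.0·cos(1.0472)·1.0 = 4.5000
y' = 0.5 + 2.0·sin(1.0472)·1.0 = 2.2321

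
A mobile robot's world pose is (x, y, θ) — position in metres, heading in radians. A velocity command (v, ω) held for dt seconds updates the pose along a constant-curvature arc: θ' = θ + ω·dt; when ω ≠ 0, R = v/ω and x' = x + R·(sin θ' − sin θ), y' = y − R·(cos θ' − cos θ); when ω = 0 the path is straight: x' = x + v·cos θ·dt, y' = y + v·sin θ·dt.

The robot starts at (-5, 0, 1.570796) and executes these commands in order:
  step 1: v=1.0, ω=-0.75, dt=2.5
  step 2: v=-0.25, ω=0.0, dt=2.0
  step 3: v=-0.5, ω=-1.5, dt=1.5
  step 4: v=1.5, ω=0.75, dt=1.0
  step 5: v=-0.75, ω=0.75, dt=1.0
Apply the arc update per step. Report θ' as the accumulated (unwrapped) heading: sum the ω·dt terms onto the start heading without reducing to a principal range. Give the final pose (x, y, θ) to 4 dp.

(-4.7700, 1.5404, -1.0542)

step 1: θ'=-0.3042 (R=-1.3333) → pose (-3.2673, 1.2721, -0.3042)
step 2: θ'=-0.3042 (straight) → pose (-3.7443, 1.4219, -0.3042)
step 3: θ'=-2.5542 (R=0.3333) → pose (-3.8292, 2.0174, -2.5542)
step 4: θ'=-1.8042 (R=2.0000) → pose (-4.6666, 0.8152, -1.8042)
step 5: θ'=-1.0542 (R=-1.0000) → pose (-4.7700, 1.5404, -1.0542)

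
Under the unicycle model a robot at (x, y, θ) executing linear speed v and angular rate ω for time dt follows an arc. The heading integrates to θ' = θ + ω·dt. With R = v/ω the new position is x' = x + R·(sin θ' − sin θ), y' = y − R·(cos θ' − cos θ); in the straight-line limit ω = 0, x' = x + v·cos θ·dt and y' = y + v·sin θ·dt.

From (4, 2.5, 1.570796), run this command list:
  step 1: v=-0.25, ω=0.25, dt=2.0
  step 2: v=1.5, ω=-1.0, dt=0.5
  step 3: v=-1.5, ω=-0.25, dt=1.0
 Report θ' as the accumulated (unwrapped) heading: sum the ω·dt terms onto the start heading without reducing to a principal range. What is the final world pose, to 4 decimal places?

step 1: θ'=2.0708 (R=-1.0000) → pose (4.1224, 2.0206, 2.0708)
step 2: θ'=1.5708 (R=-1.5000) → pose (3.9388, 2.7397, 1.5708)
step 3: θ'=1.3208 (R=6.0000) → pose (3.7523, 1.2553, 1.3208)

(3.7523, 1.2553, 1.3208)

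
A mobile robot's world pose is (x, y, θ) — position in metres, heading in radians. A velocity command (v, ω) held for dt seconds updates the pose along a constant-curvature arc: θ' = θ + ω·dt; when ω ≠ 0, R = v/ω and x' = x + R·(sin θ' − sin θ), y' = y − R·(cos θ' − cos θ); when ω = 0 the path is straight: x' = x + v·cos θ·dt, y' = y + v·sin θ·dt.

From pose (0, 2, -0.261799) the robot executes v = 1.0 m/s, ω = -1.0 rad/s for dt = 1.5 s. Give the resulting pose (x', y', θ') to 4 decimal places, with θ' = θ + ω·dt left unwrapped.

θ' = -0.2618 + -1.0·1.5 = -1.7618
R = v/ω = 1.0/-1.0 = -1.0000
x' = 0 + -1.0000·(sin -1.7618 − sin -0.2618) = 0.7230
y' = 2 − -1.0000·(cos -1.7618 − cos -0.2618) = 0.8442

(0.7230, 0.8442, -1.7618)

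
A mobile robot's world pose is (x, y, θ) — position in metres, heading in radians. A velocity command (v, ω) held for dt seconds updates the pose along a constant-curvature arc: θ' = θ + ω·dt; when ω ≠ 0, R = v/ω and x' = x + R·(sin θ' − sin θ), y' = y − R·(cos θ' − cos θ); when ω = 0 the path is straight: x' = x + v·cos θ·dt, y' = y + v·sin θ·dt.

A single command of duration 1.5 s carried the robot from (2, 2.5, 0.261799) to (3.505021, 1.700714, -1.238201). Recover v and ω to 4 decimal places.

v = 1.2500, ω = -1.0000

Δθ = -1.238201 − 0.261799 = -1.500000
ω = Δθ/dt = -1.500000/1.5 = -1.0000
R = Δx/(sin θ' − sin θ) = -1.2500
v = R·ω = -1.2500·-1.0000 = 1.2500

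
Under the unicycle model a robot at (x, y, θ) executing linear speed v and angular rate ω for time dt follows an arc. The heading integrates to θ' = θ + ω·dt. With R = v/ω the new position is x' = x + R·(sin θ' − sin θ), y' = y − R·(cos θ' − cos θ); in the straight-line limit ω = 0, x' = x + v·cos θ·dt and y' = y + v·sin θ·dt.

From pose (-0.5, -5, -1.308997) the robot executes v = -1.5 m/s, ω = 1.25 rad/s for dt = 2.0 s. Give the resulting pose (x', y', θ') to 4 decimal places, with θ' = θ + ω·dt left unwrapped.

θ' = -1.3090 + 1.25·2.0 = 1.1910
R = v/ω = -1.5/1.25 = -1.2000
x' = -0.5 + -1.2000·(sin 1.1910 − sin -1.3090) = -2.7736
y' = -5 − -1.2000·(cos 1.1910 − cos -1.3090) = -4.8657

(-2.7736, -4.8657, 1.1910)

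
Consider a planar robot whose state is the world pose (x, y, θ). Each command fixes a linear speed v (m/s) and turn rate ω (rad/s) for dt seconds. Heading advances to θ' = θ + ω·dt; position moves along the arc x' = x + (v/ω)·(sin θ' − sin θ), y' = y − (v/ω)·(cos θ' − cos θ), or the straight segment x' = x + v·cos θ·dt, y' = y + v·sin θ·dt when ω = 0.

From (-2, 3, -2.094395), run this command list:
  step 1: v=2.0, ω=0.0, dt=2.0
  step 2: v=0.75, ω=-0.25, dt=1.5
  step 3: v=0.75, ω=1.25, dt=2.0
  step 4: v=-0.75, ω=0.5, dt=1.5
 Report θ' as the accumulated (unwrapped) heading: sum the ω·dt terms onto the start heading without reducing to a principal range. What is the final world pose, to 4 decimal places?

step 1: θ'=-2.0944 (straight) → pose (-4.0000, -0.4641, -2.0944)
step 2: θ'=-2.4694 (R=-3.0000) → pose (-4.7300, -1.3115, -2.4694)
step 3: θ'=0.0306 (R=0.6000) → pose (-4.3380, -2.3807, 0.0306)
step 4: θ'=0.7806 (R=-1.5000) → pose (-5.3476, -2.8142, 0.7806)

(-5.3476, -2.8142, 0.7806)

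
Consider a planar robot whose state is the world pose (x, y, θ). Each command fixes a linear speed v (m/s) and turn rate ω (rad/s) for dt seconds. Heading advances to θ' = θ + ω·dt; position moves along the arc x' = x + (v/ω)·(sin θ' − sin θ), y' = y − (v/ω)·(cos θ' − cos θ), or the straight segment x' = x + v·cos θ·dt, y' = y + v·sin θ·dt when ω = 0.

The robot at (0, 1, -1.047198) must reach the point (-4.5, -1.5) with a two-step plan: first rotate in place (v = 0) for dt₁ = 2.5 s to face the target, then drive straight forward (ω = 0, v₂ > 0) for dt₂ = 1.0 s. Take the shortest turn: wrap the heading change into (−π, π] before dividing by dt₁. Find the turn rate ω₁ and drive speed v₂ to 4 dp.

heading to target = atan2(-1.5−1, -4.5−0) = -2.6345
Δθ = wrap(-2.6345 − -1.0472) = -1.5873; ω₁ = Δθ/dt₁ = -0.6349
distance = √((-4.5−0)² + (-1.5−1)²) = 5.1478; v₂ = distance/dt₂ = 5.1478

ω₁ = -0.6349, v₂ = 5.1478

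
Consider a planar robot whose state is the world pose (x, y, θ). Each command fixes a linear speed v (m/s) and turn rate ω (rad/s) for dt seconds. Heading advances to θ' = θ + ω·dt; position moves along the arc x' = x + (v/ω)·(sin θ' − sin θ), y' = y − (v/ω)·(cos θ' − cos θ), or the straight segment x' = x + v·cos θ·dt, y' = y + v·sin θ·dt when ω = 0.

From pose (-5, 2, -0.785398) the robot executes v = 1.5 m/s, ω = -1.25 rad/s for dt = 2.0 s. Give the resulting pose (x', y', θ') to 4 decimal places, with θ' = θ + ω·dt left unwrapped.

θ' = -0.7854 + -1.25·2.0 = -3.2854
R = v/ω = 1.5/-1.25 = -1.2000
x' = -5 + -1.2000·(sin -3.2854 − sin -0.7854) = -6.0205
y' = 2 − -1.2000·(cos -3.2854 − cos -0.7854) = -0.0361

(-6.0205, -0.0361, -3.2854)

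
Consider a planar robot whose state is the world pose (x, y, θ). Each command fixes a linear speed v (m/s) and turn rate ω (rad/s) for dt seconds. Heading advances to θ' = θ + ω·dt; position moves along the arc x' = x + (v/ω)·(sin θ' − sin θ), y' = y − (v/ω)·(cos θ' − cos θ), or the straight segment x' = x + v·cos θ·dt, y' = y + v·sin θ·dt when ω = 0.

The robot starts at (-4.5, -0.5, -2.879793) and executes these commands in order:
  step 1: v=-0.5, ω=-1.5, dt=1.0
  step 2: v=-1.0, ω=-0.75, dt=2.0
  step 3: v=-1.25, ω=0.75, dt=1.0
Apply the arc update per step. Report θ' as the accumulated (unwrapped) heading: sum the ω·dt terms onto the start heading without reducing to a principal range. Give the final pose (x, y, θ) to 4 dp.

step 1: θ'=-4.3798 (R=0.3333) → pose (-4.0987, -0.7131, -4.3798)
step 2: θ'=-5.8798 (R=1.3333) → pose (-4.8355, -2.3748, -5.8798)
step 3: θ'=-5.1298 (R=-1.6667) → pose (-5.7049, -3.2320, -5.1298)

(-5.7049, -3.2320, -5.1298)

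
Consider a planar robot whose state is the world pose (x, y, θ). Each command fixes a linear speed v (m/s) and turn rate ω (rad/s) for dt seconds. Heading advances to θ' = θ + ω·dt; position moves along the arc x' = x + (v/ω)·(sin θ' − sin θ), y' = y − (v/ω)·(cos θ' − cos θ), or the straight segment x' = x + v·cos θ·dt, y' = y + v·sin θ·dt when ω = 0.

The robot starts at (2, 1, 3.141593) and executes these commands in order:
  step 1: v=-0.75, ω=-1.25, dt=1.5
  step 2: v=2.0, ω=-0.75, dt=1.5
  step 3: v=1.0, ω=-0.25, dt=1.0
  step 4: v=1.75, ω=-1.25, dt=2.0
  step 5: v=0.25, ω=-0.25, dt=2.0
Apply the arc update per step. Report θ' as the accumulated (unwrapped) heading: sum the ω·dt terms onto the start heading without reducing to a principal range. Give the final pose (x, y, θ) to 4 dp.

(5.8226, -0.6577, -3.1084)

step 1: θ'=1.2666 (R=0.6000) → pose (2.5725, 0.2203, 1.2666)
step 2: θ'=0.1416 (R=-2.6667) → pose (4.7404, 2.0615, 0.1416)
step 3: θ'=-0.1084 (R=-4.0000) → pose (5.7376, 2.0781, -0.1084)
step 4: θ'=-2.6084 (R=-1.4000) → pose (6.2977, -0.5194, -2.6084)
step 5: θ'=-3.1084 (R=-1.0000) → pose (5.8226, -0.6577, -3.1084)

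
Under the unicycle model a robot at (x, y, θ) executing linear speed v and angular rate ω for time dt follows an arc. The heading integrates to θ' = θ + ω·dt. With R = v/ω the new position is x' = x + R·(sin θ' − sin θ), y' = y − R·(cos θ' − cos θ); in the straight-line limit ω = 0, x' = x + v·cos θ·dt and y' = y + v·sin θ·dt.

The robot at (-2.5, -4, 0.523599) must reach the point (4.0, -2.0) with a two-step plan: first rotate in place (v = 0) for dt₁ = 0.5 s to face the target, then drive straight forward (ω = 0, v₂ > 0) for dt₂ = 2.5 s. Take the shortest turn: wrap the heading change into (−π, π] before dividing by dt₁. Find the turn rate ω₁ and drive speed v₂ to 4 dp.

heading to target = atan2(-2−-4, 4−-2.5) = 0.2985
Δθ = wrap(0.2985 − 0.5236) = -0.2251; ω₁ = Δθ/dt₁ = -0.4502
distance = √((4−-2.5)² + (-2−-4)²) = 6.8007; v₂ = distance/dt₂ = 2.7203

ω₁ = -0.4502, v₂ = 2.7203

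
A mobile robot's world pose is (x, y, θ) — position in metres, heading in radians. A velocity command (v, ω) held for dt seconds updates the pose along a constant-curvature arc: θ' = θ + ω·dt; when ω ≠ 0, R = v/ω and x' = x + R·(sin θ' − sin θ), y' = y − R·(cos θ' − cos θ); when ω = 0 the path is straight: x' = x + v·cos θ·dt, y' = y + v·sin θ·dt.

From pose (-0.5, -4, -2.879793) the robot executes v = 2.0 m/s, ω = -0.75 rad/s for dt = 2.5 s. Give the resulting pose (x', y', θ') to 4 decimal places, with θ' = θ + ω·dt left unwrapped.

(-3.8545, -1.3112, -4.7548)

θ' = -2.8798 + -0.75·2.5 = -4.7548
R = v/ω = 2.0/-0.75 = -2.6667
x' = -0.5 + -2.6667·(sin -4.7548 − sin -2.8798) = -3.8545
y' = -4 − -2.6667·(cos -4.7548 − cos -2.8798) = -1.3112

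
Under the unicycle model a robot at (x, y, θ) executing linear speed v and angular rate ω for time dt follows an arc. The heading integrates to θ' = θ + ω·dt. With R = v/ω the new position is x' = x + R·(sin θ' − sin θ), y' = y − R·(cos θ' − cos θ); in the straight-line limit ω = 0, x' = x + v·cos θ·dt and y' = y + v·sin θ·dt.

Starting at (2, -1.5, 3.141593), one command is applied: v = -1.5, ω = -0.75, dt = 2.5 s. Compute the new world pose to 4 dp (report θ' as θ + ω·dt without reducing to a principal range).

(3.9082, -4.0991, 1.2666)

θ' = 3.1416 + -0.75·2.5 = 1.2666
R = v/ω = -1.5/-0.75 = 2.0000
x' = 2 + 2.0000·(sin 1.2666 − sin 3.1416) = 3.9082
y' = -1.5 − 2.0000·(cos 1.2666 − cos 3.1416) = -4.0991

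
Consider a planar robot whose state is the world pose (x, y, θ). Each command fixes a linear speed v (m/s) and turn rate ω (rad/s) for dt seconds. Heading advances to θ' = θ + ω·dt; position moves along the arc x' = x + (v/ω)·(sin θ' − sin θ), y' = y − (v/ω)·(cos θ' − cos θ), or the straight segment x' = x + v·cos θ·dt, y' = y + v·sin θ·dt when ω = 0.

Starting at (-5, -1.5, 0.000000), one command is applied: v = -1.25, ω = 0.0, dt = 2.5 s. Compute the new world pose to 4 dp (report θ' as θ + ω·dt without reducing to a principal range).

(-8.1250, -1.5000, 0.0000)

θ' = 0.0000 + 0.0·2.5 = 0.0000
ω = 0 → straight: x' = -5 + -1.25·cos(0.0000)·2.5 = -8.1250
y' = -1.5 + -1.25·sin(0.0000)·2.5 = -1.5000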